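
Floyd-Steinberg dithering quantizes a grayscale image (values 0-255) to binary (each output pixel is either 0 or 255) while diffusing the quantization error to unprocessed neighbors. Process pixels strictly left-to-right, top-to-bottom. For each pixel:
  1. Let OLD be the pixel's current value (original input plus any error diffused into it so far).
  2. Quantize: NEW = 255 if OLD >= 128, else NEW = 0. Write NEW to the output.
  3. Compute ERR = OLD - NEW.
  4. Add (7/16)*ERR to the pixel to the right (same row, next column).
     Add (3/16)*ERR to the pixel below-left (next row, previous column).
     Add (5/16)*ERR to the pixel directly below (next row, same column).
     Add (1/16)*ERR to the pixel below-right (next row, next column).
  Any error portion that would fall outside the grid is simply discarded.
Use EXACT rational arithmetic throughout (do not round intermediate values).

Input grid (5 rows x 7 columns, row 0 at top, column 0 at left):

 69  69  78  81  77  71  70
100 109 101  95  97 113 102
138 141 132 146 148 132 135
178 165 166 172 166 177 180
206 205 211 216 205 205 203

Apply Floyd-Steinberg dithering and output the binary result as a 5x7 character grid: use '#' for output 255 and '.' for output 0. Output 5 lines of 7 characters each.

Answer: ...#...
#.#..#.
.#.##.#
###.###
#.###.#

Derivation:
(0,0): OLD=69 → NEW=0, ERR=69
(0,1): OLD=1587/16 → NEW=0, ERR=1587/16
(0,2): OLD=31077/256 → NEW=0, ERR=31077/256
(0,3): OLD=549315/4096 → NEW=255, ERR=-495165/4096
(0,4): OLD=1580117/65536 → NEW=0, ERR=1580117/65536
(0,5): OLD=85509715/1048576 → NEW=0, ERR=85509715/1048576
(0,6): OLD=1772973125/16777216 → NEW=0, ERR=1772973125/16777216
(1,0): OLD=35881/256 → NEW=255, ERR=-29399/256
(1,1): OLD=239263/2048 → NEW=0, ERR=239263/2048
(1,2): OLD=11375755/65536 → NEW=255, ERR=-5335925/65536
(1,3): OLD=8836527/262144 → NEW=0, ERR=8836527/262144
(1,4): OLD=2130988973/16777216 → NEW=0, ERR=2130988973/16777216
(1,5): OLD=28907167933/134217728 → NEW=255, ERR=-5318352707/134217728
(1,6): OLD=263679031667/2147483648 → NEW=0, ERR=263679031667/2147483648
(2,0): OLD=4063813/32768 → NEW=0, ERR=4063813/32768
(2,1): OLD=219490759/1048576 → NEW=255, ERR=-47896121/1048576
(2,2): OLD=1680986645/16777216 → NEW=0, ERR=1680986645/16777216
(2,3): OLD=29406570925/134217728 → NEW=255, ERR=-4818949715/134217728
(2,4): OLD=178951867261/1073741824 → NEW=255, ERR=-94852297859/1073741824
(2,5): OLD=3845888761535/34359738368 → NEW=0, ERR=3845888761535/34359738368
(2,6): OLD=120871080445993/549755813888 → NEW=255, ERR=-19316652095447/549755813888
(3,0): OLD=3492866165/16777216 → NEW=255, ERR=-785323915/16777216
(3,1): OLD=21043262673/134217728 → NEW=255, ERR=-13182257967/134217728
(3,2): OLD=155429196483/1073741824 → NEW=255, ERR=-118374968637/1073741824
(3,3): OLD=439145245573/4294967296 → NEW=0, ERR=439145245573/4294967296
(3,4): OLD=110979246357621/549755813888 → NEW=255, ERR=-29208486183819/549755813888
(3,5): OLD=776802914888367/4398046511104 → NEW=255, ERR=-344698945443153/4398046511104
(3,6): OLD=9973089011536049/70368744177664 → NEW=255, ERR=-7970940753768271/70368744177664
(4,0): OLD=371421900987/2147483648 → NEW=255, ERR=-176186429253/2147483648
(4,1): OLD=3945089450367/34359738368 → NEW=0, ERR=3945089450367/34359738368
(4,2): OLD=131838935755217/549755813888 → NEW=255, ERR=-8348796786223/549755813888
(4,3): OLD=987167014983243/4398046511104 → NEW=255, ERR=-134334845348277/4398046511104
(4,4): OLD=5866248543383857/35184372088832 → NEW=255, ERR=-3105766339268303/35184372088832
(4,5): OLD=132101328024695793/1125899906842624 → NEW=0, ERR=132101328024695793/1125899906842624
(4,6): OLD=3855714003262804455/18014398509481984 → NEW=255, ERR=-737957616655101465/18014398509481984
Row 0: ...#...
Row 1: #.#..#.
Row 2: .#.##.#
Row 3: ###.###
Row 4: #.###.#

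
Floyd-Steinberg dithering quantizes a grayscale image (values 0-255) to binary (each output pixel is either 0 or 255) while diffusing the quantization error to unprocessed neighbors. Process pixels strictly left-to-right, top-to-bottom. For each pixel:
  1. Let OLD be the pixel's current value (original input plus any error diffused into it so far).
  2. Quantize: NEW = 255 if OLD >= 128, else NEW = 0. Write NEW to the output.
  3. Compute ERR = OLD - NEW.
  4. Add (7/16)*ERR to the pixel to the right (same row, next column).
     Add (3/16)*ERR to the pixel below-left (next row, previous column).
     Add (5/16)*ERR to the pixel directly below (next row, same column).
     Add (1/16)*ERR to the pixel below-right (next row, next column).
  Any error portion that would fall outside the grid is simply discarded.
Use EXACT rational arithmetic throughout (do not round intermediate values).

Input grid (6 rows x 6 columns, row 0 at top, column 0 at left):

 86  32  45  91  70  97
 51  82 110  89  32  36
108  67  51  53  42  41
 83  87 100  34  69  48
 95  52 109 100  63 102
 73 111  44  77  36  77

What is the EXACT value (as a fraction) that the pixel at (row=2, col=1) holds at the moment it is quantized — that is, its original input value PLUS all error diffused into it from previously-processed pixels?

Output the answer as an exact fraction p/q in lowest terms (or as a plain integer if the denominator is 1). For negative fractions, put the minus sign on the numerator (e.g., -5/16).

(0,0): OLD=86 → NEW=0, ERR=86
(0,1): OLD=557/8 → NEW=0, ERR=557/8
(0,2): OLD=9659/128 → NEW=0, ERR=9659/128
(0,3): OLD=253981/2048 → NEW=0, ERR=253981/2048
(0,4): OLD=4071627/32768 → NEW=0, ERR=4071627/32768
(0,5): OLD=79357325/524288 → NEW=255, ERR=-54336115/524288
(1,0): OLD=11639/128 → NEW=0, ERR=11639/128
(1,1): OLD=166977/1024 → NEW=255, ERR=-94143/1024
(1,2): OLD=3963733/32768 → NEW=0, ERR=3963733/32768
(1,3): OLD=27353457/131072 → NEW=255, ERR=-6069903/131072
(1,4): OLD=326219123/8388608 → NEW=0, ERR=326219123/8388608
(1,5): OLD=3810819381/134217728 → NEW=0, ERR=3810819381/134217728
(2,0): OLD=1952603/16384 → NEW=0, ERR=1952603/16384
(2,1): OLD=62271641/524288 → NEW=0, ERR=62271641/524288
Target (2,1): original=67, with diffused error = 62271641/524288

Answer: 62271641/524288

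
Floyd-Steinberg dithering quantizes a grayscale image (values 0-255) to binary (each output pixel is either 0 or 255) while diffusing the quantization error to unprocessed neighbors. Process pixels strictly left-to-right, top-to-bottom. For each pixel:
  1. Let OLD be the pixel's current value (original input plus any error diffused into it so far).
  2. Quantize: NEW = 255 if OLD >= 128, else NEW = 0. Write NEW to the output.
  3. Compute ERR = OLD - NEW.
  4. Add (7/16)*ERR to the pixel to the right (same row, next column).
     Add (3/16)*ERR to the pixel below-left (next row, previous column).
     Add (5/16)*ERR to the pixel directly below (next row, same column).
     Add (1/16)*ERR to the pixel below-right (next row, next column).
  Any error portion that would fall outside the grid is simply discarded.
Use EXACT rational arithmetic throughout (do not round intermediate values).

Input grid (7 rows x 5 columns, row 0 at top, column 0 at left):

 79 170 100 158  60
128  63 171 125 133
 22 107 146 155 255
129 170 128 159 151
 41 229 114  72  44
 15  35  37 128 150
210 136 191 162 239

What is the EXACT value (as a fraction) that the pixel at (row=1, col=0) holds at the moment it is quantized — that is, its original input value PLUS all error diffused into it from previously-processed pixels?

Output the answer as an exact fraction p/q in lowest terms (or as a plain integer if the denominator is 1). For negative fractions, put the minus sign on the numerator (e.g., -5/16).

Answer: 36667/256

Derivation:
(0,0): OLD=79 → NEW=0, ERR=79
(0,1): OLD=3273/16 → NEW=255, ERR=-807/16
(0,2): OLD=19951/256 → NEW=0, ERR=19951/256
(0,3): OLD=786825/4096 → NEW=255, ERR=-257655/4096
(0,4): OLD=2128575/65536 → NEW=0, ERR=2128575/65536
(1,0): OLD=36667/256 → NEW=255, ERR=-28613/256
Target (1,0): original=128, with diffused error = 36667/256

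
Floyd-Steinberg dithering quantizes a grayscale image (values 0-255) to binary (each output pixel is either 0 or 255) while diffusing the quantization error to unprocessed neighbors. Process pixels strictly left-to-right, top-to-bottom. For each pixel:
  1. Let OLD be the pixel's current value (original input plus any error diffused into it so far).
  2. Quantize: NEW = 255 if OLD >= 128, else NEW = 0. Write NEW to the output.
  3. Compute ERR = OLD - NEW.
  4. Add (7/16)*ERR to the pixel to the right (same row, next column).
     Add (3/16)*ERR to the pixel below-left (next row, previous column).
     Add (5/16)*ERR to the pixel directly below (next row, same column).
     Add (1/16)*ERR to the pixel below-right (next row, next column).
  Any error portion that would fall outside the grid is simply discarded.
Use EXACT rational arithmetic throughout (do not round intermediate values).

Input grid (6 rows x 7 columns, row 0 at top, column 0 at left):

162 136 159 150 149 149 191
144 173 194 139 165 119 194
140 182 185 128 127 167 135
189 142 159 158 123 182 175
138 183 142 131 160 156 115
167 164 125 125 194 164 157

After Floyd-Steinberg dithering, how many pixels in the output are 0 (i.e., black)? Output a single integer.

(0,0): OLD=162 → NEW=255, ERR=-93
(0,1): OLD=1525/16 → NEW=0, ERR=1525/16
(0,2): OLD=51379/256 → NEW=255, ERR=-13901/256
(0,3): OLD=517093/4096 → NEW=0, ERR=517093/4096
(0,4): OLD=13384515/65536 → NEW=255, ERR=-3327165/65536
(0,5): OLD=132947669/1048576 → NEW=0, ERR=132947669/1048576
(0,6): OLD=4135081939/16777216 → NEW=255, ERR=-143108141/16777216
(1,0): OLD=33999/256 → NEW=255, ERR=-31281/256
(1,1): OLD=273065/2048 → NEW=255, ERR=-249175/2048
(1,2): OLD=10055133/65536 → NEW=255, ERR=-6656547/65536
(1,3): OLD=31745881/262144 → NEW=0, ERR=31745881/262144
(1,4): OLD=3922170923/16777216 → NEW=255, ERR=-356019157/16777216
(1,5): OLD=19403210011/134217728 → NEW=255, ERR=-14822310629/134217728
(1,6): OLD=324148629301/2147483648 → NEW=255, ERR=-223459700939/2147483648
(2,0): OLD=2588755/32768 → NEW=0, ERR=2588755/32768
(2,1): OLD=159237825/1048576 → NEW=255, ERR=-108149055/1048576
(2,2): OLD=2067590787/16777216 → NEW=0, ERR=2067590787/16777216
(2,3): OLD=28109711147/134217728 → NEW=255, ERR=-6115809493/134217728
(2,4): OLD=93732974875/1073741824 → NEW=0, ERR=93732974875/1073741824
(2,5): OLD=5148603550473/34359738368 → NEW=255, ERR=-3613129733367/34359738368
(2,6): OLD=27253839145167/549755813888 → NEW=0, ERR=27253839145167/549755813888
(3,0): OLD=3260647459/16777216 → NEW=255, ERR=-1017542621/16777216
(3,1): OLD=14935663463/134217728 → NEW=0, ERR=14935663463/134217728
(3,2): OLD=248256334117/1073741824 → NEW=255, ERR=-25547831003/1073741824
(3,3): OLD=676119217331/4294967296 → NEW=255, ERR=-419097443149/4294967296
(3,4): OLD=46742747841571/549755813888 → NEW=0, ERR=46742747841571/549755813888
(3,5): OLD=884395293417497/4398046511104 → NEW=255, ERR=-237106566914023/4398046511104
(3,6): OLD=11282457222628743/70368744177664 → NEW=255, ERR=-6661572542675577/70368744177664
(4,0): OLD=300458028973/2147483648 → NEW=255, ERR=-247150301267/2147483648
(4,1): OLD=5469100648009/34359738368 → NEW=255, ERR=-3292632635831/34359738368
(4,2): OLD=44694435371751/549755813888 → NEW=0, ERR=44694435371751/549755813888
(4,3): OLD=662037311973661/4398046511104 → NEW=255, ERR=-459464548357859/4398046511104
(4,4): OLD=4385990830528711/35184372088832 → NEW=0, ERR=4385990830528711/35184372088832
(4,5): OLD=204074085837423815/1125899906842624 → NEW=255, ERR=-83030390407445305/1125899906842624
(4,6): OLD=896818011194274977/18014398509481984 → NEW=0, ERR=896818011194274977/18014398509481984
(5,0): OLD=62159298910443/549755813888 → NEW=0, ERR=62159298910443/549755813888
(5,1): OLD=842538283069817/4398046511104 → NEW=255, ERR=-278963577261703/4398046511104
(5,2): OLD=3415637386893087/35184372088832 → NEW=0, ERR=3415637386893087/35184372088832
(5,3): OLD=45959020153489723/281474976710656 → NEW=255, ERR=-25817098907727557/281474976710656
(5,4): OLD=3106958978705779241/18014398509481984 → NEW=255, ERR=-1486712641212126679/18014398509481984
(5,5): OLD=17578221653306869913/144115188075855872 → NEW=0, ERR=17578221653306869913/144115188075855872
(5,6): OLD=510309734495316039895/2305843009213693952 → NEW=255, ERR=-77680232854175917865/2305843009213693952
Output grid:
  Row 0: #.#.#.#  (3 black, running=3)
  Row 1: ###.###  (1 black, running=4)
  Row 2: .#.#.#.  (4 black, running=8)
  Row 3: #.##.##  (2 black, running=10)
  Row 4: ##.#.#.  (3 black, running=13)
  Row 5: .#.##.#  (3 black, running=16)

Answer: 16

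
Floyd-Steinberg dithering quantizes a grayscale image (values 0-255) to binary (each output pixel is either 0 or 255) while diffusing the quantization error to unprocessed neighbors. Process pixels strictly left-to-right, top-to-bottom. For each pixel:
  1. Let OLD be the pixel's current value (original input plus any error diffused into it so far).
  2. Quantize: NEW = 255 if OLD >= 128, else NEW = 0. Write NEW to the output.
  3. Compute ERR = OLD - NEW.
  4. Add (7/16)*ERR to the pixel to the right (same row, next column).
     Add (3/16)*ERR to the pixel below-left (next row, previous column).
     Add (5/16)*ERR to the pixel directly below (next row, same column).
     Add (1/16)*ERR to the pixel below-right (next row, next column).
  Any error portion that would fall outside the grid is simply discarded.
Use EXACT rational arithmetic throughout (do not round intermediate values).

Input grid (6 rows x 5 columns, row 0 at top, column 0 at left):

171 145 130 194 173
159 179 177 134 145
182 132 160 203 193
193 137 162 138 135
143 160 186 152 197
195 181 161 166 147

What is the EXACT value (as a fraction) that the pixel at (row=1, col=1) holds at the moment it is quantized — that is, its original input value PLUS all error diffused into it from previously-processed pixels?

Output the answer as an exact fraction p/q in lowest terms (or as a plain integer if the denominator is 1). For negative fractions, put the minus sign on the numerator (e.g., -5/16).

(0,0): OLD=171 → NEW=255, ERR=-84
(0,1): OLD=433/4 → NEW=0, ERR=433/4
(0,2): OLD=11351/64 → NEW=255, ERR=-4969/64
(0,3): OLD=163873/1024 → NEW=255, ERR=-97247/1024
(0,4): OLD=2153703/16384 → NEW=255, ERR=-2024217/16384
(1,0): OLD=9795/64 → NEW=255, ERR=-6525/64
(1,1): OLD=75989/512 → NEW=255, ERR=-54571/512
Target (1,1): original=179, with diffused error = 75989/512

Answer: 75989/512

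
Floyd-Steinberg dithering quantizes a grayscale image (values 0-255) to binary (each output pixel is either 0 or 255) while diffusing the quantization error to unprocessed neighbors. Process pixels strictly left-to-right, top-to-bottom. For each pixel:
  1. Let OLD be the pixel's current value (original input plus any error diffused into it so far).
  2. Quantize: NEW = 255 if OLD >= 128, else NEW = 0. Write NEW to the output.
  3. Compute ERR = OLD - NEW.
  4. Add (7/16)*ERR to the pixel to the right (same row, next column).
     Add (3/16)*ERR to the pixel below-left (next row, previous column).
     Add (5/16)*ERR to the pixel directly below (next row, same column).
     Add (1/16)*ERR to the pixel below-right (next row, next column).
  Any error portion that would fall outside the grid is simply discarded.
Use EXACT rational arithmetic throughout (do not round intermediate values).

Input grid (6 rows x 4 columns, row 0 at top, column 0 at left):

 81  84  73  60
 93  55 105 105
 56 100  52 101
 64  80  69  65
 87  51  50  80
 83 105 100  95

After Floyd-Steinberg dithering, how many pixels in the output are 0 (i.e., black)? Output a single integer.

(0,0): OLD=81 → NEW=0, ERR=81
(0,1): OLD=1911/16 → NEW=0, ERR=1911/16
(0,2): OLD=32065/256 → NEW=0, ERR=32065/256
(0,3): OLD=470215/4096 → NEW=0, ERR=470215/4096
(1,0): OLD=36021/256 → NEW=255, ERR=-29259/256
(1,1): OLD=145139/2048 → NEW=0, ERR=145139/2048
(1,2): OLD=13378287/65536 → NEW=255, ERR=-3333393/65536
(1,3): OLD=132592569/1048576 → NEW=0, ERR=132592569/1048576
(2,0): OLD=1100065/32768 → NEW=0, ERR=1100065/32768
(2,1): OLD=125990267/1048576 → NEW=0, ERR=125990267/1048576
(2,2): OLD=244970567/2097152 → NEW=0, ERR=244970567/2097152
(2,3): OLD=6323048715/33554432 → NEW=255, ERR=-2233331445/33554432
(3,0): OLD=1627723025/16777216 → NEW=0, ERR=1627723025/16777216
(3,1): OLD=49390645903/268435456 → NEW=255, ERR=-19060395377/268435456
(3,2): OLD=298364692337/4294967296 → NEW=0, ERR=298364692337/4294967296
(3,3): OLD=5627686430615/68719476736 → NEW=0, ERR=5627686430615/68719476736
(4,0): OLD=446698810621/4294967296 → NEW=0, ERR=446698810621/4294967296
(4,1): OLD=3209272264567/34359738368 → NEW=0, ERR=3209272264567/34359738368
(4,2): OLD=135778166555031/1099511627776 → NEW=0, ERR=135778166555031/1099511627776
(4,3): OLD=2884418325125969/17592186044416 → NEW=255, ERR=-1601589116200111/17592186044416
(5,0): OLD=73125501771245/549755813888 → NEW=255, ERR=-67062230770195/549755813888
(5,1): OLD=1943481261395739/17592186044416 → NEW=0, ERR=1943481261395739/17592186044416
(5,2): OLD=1545390621128007/8796093022208 → NEW=255, ERR=-697613099535033/8796093022208
(5,3): OLD=11138044477901799/281474976710656 → NEW=0, ERR=11138044477901799/281474976710656
Output grid:
  Row 0: ....  (4 black, running=4)
  Row 1: #.#.  (2 black, running=6)
  Row 2: ...#  (3 black, running=9)
  Row 3: .#..  (3 black, running=12)
  Row 4: ...#  (3 black, running=15)
  Row 5: #.#.  (2 black, running=17)

Answer: 17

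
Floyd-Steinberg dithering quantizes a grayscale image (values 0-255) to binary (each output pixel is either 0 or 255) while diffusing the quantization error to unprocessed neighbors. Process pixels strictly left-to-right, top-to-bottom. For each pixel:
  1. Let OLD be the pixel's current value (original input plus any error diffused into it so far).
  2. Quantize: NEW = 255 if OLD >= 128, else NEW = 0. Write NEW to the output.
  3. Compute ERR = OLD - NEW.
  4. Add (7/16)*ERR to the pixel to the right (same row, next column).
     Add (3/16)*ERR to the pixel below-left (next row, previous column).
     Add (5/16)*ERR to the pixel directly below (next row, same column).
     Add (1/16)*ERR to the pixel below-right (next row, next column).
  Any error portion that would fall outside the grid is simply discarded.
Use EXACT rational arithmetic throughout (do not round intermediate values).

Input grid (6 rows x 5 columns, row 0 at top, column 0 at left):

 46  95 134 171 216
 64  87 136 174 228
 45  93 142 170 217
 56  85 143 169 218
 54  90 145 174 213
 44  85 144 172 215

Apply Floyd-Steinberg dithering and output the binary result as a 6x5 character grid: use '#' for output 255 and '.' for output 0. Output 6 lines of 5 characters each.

Answer: ..###
.#.##
..#.#
.#.##
..###
.#.#.

Derivation:
(0,0): OLD=46 → NEW=0, ERR=46
(0,1): OLD=921/8 → NEW=0, ERR=921/8
(0,2): OLD=23599/128 → NEW=255, ERR=-9041/128
(0,3): OLD=286921/2048 → NEW=255, ERR=-235319/2048
(0,4): OLD=5430655/32768 → NEW=255, ERR=-2925185/32768
(1,0): OLD=12795/128 → NEW=0, ERR=12795/128
(1,1): OLD=160093/1024 → NEW=255, ERR=-101027/1024
(1,2): OLD=1848609/32768 → NEW=0, ERR=1848609/32768
(1,3): OLD=18562701/131072 → NEW=255, ERR=-14860659/131072
(1,4): OLD=300561927/2097152 → NEW=255, ERR=-234211833/2097152
(2,0): OLD=945999/16384 → NEW=0, ERR=945999/16384
(2,1): OLD=54659797/524288 → NEW=0, ERR=54659797/524288
(2,2): OLD=1491635903/8388608 → NEW=255, ERR=-647459137/8388608
(2,3): OLD=11192090829/134217728 → NEW=0, ERR=11192090829/134217728
(2,4): OLD=454183486043/2147483648 → NEW=255, ERR=-93424844197/2147483648
(3,0): OLD=785101279/8388608 → NEW=0, ERR=785101279/8388608
(3,1): OLD=9909486835/67108864 → NEW=255, ERR=-7203273485/67108864
(3,2): OLD=202016782433/2147483648 → NEW=0, ERR=202016782433/2147483648
(3,3): OLD=958782056985/4294967296 → NEW=255, ERR=-136434603495/4294967296
(3,4): OLD=13449702168541/68719476736 → NEW=255, ERR=-4073764399139/68719476736
(4,0): OLD=67776289201/1073741824 → NEW=0, ERR=67776289201/1073741824
(4,1): OLD=3695757019057/34359738368 → NEW=0, ERR=3695757019057/34359738368
(4,2): OLD=114783728233599/549755813888 → NEW=255, ERR=-25404004307841/549755813888
(4,3): OLD=1219319960196017/8796093022208 → NEW=255, ERR=-1023683760467023/8796093022208
(4,4): OLD=19924671413008983/140737488355328 → NEW=255, ERR=-15963388117599657/140737488355328
(5,0): OLD=46120733140403/549755813888 → NEW=0, ERR=46120733140403/549755813888
(5,1): OLD=662331523771225/4398046511104 → NEW=255, ERR=-459170336560295/4398046511104
(5,2): OLD=9680555782173345/140737488355328 → NEW=0, ERR=9680555782173345/140737488355328
(5,3): OLD=79696292034026991/562949953421312 → NEW=255, ERR=-63855946088407569/562949953421312
(5,4): OLD=1104772694128577685/9007199254740992 → NEW=0, ERR=1104772694128577685/9007199254740992
Row 0: ..###
Row 1: .#.##
Row 2: ..#.#
Row 3: .#.##
Row 4: ..###
Row 5: .#.#.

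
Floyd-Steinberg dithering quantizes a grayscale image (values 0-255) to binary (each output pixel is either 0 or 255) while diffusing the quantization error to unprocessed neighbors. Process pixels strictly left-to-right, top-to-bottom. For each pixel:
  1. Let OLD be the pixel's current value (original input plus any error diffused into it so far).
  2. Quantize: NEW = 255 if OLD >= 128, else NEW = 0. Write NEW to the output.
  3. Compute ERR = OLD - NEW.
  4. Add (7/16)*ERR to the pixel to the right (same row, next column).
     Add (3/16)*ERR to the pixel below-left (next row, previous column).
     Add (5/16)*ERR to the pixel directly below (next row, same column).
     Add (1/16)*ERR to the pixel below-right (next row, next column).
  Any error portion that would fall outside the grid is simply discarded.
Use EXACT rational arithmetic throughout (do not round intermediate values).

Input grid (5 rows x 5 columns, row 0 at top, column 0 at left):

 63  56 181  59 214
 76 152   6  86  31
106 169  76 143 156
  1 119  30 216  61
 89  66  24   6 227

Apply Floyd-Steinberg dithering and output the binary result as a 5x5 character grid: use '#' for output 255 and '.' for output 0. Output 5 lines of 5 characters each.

(0,0): OLD=63 → NEW=0, ERR=63
(0,1): OLD=1337/16 → NEW=0, ERR=1337/16
(0,2): OLD=55695/256 → NEW=255, ERR=-9585/256
(0,3): OLD=174569/4096 → NEW=0, ERR=174569/4096
(0,4): OLD=15246687/65536 → NEW=255, ERR=-1464993/65536
(1,0): OLD=28507/256 → NEW=0, ERR=28507/256
(1,1): OLD=458237/2048 → NEW=255, ERR=-64003/2048
(1,2): OLD=-403647/65536 → NEW=0, ERR=-403647/65536
(1,3): OLD=23617197/262144 → NEW=0, ERR=23617197/262144
(1,4): OLD=277216359/4194304 → NEW=0, ERR=277216359/4194304
(2,0): OLD=4421679/32768 → NEW=255, ERR=-3934161/32768
(2,1): OLD=117977461/1048576 → NEW=0, ERR=117977461/1048576
(2,2): OLD=2319255711/16777216 → NEW=255, ERR=-1958934369/16777216
(2,3): OLD=35454495341/268435456 → NEW=255, ERR=-32996545939/268435456
(2,4): OLD=551932321211/4294967296 → NEW=255, ERR=-543284339269/4294967296
(3,0): OLD=-258756161/16777216 → NEW=0, ERR=-258756161/16777216
(3,1): OLD=15839814739/134217728 → NEW=0, ERR=15839814739/134217728
(3,2): OLD=125104267905/4294967296 → NEW=0, ERR=125104267905/4294967296
(3,3): OLD=1368509119865/8589934592 → NEW=255, ERR=-821924201095/8589934592
(3,4): OLD=-3858426108611/137438953472 → NEW=0, ERR=-3858426108611/137438953472
(4,0): OLD=228295242449/2147483648 → NEW=0, ERR=228295242449/2147483648
(4,1): OLD=10575060443601/68719476736 → NEW=255, ERR=-6948406124079/68719476736
(4,2): OLD=-23858418049441/1099511627776 → NEW=0, ERR=-23858418049441/1099511627776
(4,3): OLD=-648062832803375/17592186044416 → NEW=0, ERR=-648062832803375/17592186044416
(4,4): OLD=55205686410341687/281474976710656 → NEW=255, ERR=-16570432650875593/281474976710656
Row 0: ..#.#
Row 1: .#...
Row 2: #.###
Row 3: ...#.
Row 4: .#..#

Answer: ..#.#
.#...
#.###
...#.
.#..#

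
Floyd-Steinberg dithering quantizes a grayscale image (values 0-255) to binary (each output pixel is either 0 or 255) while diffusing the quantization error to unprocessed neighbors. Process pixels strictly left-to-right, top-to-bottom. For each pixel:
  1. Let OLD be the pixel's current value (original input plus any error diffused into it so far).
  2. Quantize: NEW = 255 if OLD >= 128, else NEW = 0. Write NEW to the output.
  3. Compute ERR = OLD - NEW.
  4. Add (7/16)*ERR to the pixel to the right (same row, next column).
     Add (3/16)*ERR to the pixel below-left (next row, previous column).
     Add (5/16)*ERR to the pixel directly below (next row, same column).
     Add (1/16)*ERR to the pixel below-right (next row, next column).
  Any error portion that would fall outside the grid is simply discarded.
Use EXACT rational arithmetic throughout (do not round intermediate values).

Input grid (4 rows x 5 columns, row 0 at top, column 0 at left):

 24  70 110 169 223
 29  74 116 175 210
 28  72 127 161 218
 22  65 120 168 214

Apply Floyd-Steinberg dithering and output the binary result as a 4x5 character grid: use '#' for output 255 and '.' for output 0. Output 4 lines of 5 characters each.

(0,0): OLD=24 → NEW=0, ERR=24
(0,1): OLD=161/2 → NEW=0, ERR=161/2
(0,2): OLD=4647/32 → NEW=255, ERR=-3513/32
(0,3): OLD=61937/512 → NEW=0, ERR=61937/512
(0,4): OLD=2260375/8192 → NEW=255, ERR=171415/8192
(1,0): OLD=1651/32 → NEW=0, ERR=1651/32
(1,1): OLD=26277/256 → NEW=0, ERR=26277/256
(1,2): OLD=1264137/8192 → NEW=255, ERR=-824823/8192
(1,3): OLD=5433429/32768 → NEW=255, ERR=-2922411/32768
(1,4): OLD=97035871/524288 → NEW=255, ERR=-36657569/524288
(2,0): OLD=259559/4096 → NEW=0, ERR=259559/4096
(2,1): OLD=15223517/131072 → NEW=0, ERR=15223517/131072
(2,2): OLD=285301975/2097152 → NEW=255, ERR=-249471785/2097152
(2,3): OLD=2069744021/33554432 → NEW=0, ERR=2069744021/33554432
(2,4): OLD=116803096019/536870912 → NEW=255, ERR=-20098986541/536870912
(3,0): OLD=133337335/2097152 → NEW=0, ERR=133337335/2097152
(3,1): OLD=1858379819/16777216 → NEW=0, ERR=1858379819/16777216
(3,2): OLD=80590536521/536870912 → NEW=255, ERR=-56311546039/536870912
(3,3): OLD=136293246785/1073741824 → NEW=0, ERR=136293246785/1073741824
(3,4): OLD=4495786676133/17179869184 → NEW=255, ERR=114920034213/17179869184
Row 0: ..#.#
Row 1: ..###
Row 2: ..#.#
Row 3: ..#.#

Answer: ..#.#
..###
..#.#
..#.#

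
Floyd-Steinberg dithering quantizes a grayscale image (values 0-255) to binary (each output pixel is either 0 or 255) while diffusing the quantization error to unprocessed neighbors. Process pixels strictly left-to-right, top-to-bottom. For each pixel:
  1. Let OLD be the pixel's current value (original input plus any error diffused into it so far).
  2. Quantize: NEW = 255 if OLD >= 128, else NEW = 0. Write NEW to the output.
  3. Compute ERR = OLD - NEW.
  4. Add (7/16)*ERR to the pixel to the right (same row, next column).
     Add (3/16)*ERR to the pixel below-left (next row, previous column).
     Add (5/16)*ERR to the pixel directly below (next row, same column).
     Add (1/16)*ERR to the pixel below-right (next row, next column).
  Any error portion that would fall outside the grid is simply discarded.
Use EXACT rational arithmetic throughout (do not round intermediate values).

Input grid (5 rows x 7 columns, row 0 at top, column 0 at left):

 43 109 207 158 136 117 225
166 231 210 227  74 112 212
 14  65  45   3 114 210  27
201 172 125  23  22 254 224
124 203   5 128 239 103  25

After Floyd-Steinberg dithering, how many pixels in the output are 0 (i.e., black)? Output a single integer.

(0,0): OLD=43 → NEW=0, ERR=43
(0,1): OLD=2045/16 → NEW=0, ERR=2045/16
(0,2): OLD=67307/256 → NEW=255, ERR=2027/256
(0,3): OLD=661357/4096 → NEW=255, ERR=-383123/4096
(0,4): OLD=6231035/65536 → NEW=0, ERR=6231035/65536
(0,5): OLD=166300637/1048576 → NEW=255, ERR=-101086243/1048576
(0,6): OLD=3067269899/16777216 → NEW=255, ERR=-1210920181/16777216
(1,0): OLD=52071/256 → NEW=255, ERR=-13209/256
(1,1): OLD=517201/2048 → NEW=255, ERR=-5039/2048
(1,2): OLD=13228325/65536 → NEW=255, ERR=-3483355/65536
(1,3): OLD=50551361/262144 → NEW=255, ERR=-16295359/262144
(1,4): OLD=882388515/16777216 → NEW=0, ERR=882388515/16777216
(1,5): OLD=13058487827/134217728 → NEW=0, ERR=13058487827/134217728
(1,6): OLD=485300101821/2147483648 → NEW=255, ERR=-62308228419/2147483648
(2,0): OLD=-84725/32768 → NEW=0, ERR=-84725/32768
(2,1): OLD=52333481/1048576 → NEW=0, ERR=52333481/1048576
(2,2): OLD=644516411/16777216 → NEW=0, ERR=644516411/16777216
(2,3): OLD=928916515/134217728 → NEW=0, ERR=928916515/134217728
(2,4): OLD=158721665875/1073741824 → NEW=255, ERR=-115082499245/1073741824
(2,5): OLD=6575090138673/34359738368 → NEW=255, ERR=-2186643145167/34359738368
(2,6): OLD=-2104780431001/549755813888 → NEW=0, ERR=-2104780431001/549755813888
(3,0): OLD=3515664859/16777216 → NEW=255, ERR=-762525221/16777216
(3,1): OLD=23455035199/134217728 → NEW=255, ERR=-10770485441/134217728
(3,2): OLD=114154074733/1073741824 → NEW=0, ERR=114154074733/1073741824
(3,3): OLD=231843431883/4294967296 → NEW=0, ERR=231843431883/4294967296
(3,4): OLD=342533404123/549755813888 → NEW=0, ERR=342533404123/549755813888
(3,5): OLD=998218664474945/4398046511104 → NEW=255, ERR=-123283195856575/4398046511104
(3,6): OLD=14535534784979295/70368744177664 → NEW=255, ERR=-3408494980325025/70368744177664
(4,0): OLD=203475507189/2147483648 → NEW=0, ERR=203475507189/2147483648
(4,1): OLD=8125037823857/34359738368 → NEW=255, ERR=-636695459983/34359738368
(4,2): OLD=19363560899135/549755813888 → NEW=0, ERR=19363560899135/549755813888
(4,3): OLD=734649558008677/4398046511104 → NEW=255, ERR=-386852302322843/4398046511104
(4,4): OLD=6995711582522591/35184372088832 → NEW=255, ERR=-1976303300129569/35184372088832
(4,5): OLD=68255147869202975/1125899906842624 → NEW=0, ERR=68255147869202975/1125899906842624
(4,6): OLD=623905901256185225/18014398509481984 → NEW=0, ERR=623905901256185225/18014398509481984
Output grid:
  Row 0: ..##.##  (3 black, running=3)
  Row 1: ####..#  (2 black, running=5)
  Row 2: ....##.  (5 black, running=10)
  Row 3: ##...##  (3 black, running=13)
  Row 4: .#.##..  (4 black, running=17)

Answer: 17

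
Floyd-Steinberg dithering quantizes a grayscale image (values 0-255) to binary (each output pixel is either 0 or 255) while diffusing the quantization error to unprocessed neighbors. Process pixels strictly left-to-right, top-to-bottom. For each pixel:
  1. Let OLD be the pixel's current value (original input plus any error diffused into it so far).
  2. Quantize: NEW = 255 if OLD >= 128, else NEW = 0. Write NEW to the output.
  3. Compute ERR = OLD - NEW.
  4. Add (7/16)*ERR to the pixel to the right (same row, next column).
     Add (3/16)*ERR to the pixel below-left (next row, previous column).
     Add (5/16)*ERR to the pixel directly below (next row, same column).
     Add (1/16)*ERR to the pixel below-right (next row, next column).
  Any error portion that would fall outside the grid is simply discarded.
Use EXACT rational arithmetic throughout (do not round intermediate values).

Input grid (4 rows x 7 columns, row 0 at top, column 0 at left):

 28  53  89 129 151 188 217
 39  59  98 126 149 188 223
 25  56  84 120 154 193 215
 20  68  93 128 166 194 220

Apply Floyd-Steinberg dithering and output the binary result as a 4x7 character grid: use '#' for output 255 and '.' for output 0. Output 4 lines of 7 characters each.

Answer: ...#.##
.#.####
....#.#
..#.###

Derivation:
(0,0): OLD=28 → NEW=0, ERR=28
(0,1): OLD=261/4 → NEW=0, ERR=261/4
(0,2): OLD=7523/64 → NEW=0, ERR=7523/64
(0,3): OLD=184757/1024 → NEW=255, ERR=-76363/1024
(0,4): OLD=1939443/16384 → NEW=0, ERR=1939443/16384
(0,5): OLD=62859173/262144 → NEW=255, ERR=-3987547/262144
(0,6): OLD=882251139/4194304 → NEW=255, ERR=-187296381/4194304
(1,0): OLD=3839/64 → NEW=0, ERR=3839/64
(1,1): OLD=66265/512 → NEW=255, ERR=-64295/512
(1,2): OLD=1145069/16384 → NEW=0, ERR=1145069/16384
(1,3): OLD=10670201/65536 → NEW=255, ERR=-6041479/65536
(1,4): OLD=579433755/4194304 → NEW=255, ERR=-490113765/4194304
(1,5): OLD=4400637291/33554432 → NEW=255, ERR=-4155742869/33554432
(1,6): OLD=82629752037/536870912 → NEW=255, ERR=-54272330523/536870912
(2,0): OLD=165475/8192 → NEW=0, ERR=165475/8192
(2,1): OLD=11127505/262144 → NEW=0, ERR=11127505/262144
(2,2): OLD=416402803/4194304 → NEW=0, ERR=416402803/4194304
(2,3): OLD=3928703195/33554432 → NEW=0, ERR=3928703195/33554432
(2,4): OLD=37507013179/268435456 → NEW=255, ERR=-30944028101/268435456
(2,5): OLD=666629999833/8589934592 → NEW=0, ERR=666629999833/8589934592
(2,6): OLD=28810128379007/137438953472 → NEW=255, ERR=-6236804756353/137438953472
(3,0): OLD=143744595/4194304 → NEW=0, ERR=143744595/4194304
(3,1): OLD=3896873463/33554432 → NEW=0, ERR=3896873463/33554432
(3,2): OLD=53536825701/268435456 → NEW=255, ERR=-14914215579/268435456
(3,3): OLD=134080531931/1073741824 → NEW=0, ERR=134080531931/1073741824
(3,4): OLD=28377969585747/137438953472 → NEW=255, ERR=-6668963549613/137438953472
(3,5): OLD=199352205029833/1099511627776 → NEW=255, ERR=-81023260053047/1099511627776
(3,6): OLD=3138974559124695/17592186044416 → NEW=255, ERR=-1347032882201385/17592186044416
Row 0: ...#.##
Row 1: .#.####
Row 2: ....#.#
Row 3: ..#.###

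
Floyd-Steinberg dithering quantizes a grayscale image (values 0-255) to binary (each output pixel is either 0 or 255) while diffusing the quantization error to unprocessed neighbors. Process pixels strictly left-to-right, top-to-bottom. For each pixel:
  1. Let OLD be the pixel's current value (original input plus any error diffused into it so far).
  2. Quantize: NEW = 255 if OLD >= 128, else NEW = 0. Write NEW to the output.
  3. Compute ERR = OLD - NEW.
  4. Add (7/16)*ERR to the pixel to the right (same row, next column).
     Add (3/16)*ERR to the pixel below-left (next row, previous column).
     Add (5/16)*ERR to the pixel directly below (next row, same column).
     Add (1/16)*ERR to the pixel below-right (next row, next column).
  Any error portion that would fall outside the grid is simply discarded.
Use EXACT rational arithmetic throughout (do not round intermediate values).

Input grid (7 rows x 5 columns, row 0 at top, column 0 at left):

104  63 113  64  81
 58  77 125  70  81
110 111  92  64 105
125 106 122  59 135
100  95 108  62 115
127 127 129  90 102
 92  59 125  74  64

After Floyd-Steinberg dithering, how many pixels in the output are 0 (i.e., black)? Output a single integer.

(0,0): OLD=104 → NEW=0, ERR=104
(0,1): OLD=217/2 → NEW=0, ERR=217/2
(0,2): OLD=5135/32 → NEW=255, ERR=-3025/32
(0,3): OLD=11593/512 → NEW=0, ERR=11593/512
(0,4): OLD=744703/8192 → NEW=0, ERR=744703/8192
(1,0): OLD=3547/32 → NEW=0, ERR=3547/32
(1,1): OLD=37933/256 → NEW=255, ERR=-27347/256
(1,2): OLD=489473/8192 → NEW=0, ERR=489473/8192
(1,3): OLD=3747125/32768 → NEW=0, ERR=3747125/32768
(1,4): OLD=84333215/524288 → NEW=255, ERR=-49360225/524288
(2,0): OLD=510399/4096 → NEW=0, ERR=510399/4096
(2,1): OLD=19695509/131072 → NEW=255, ERR=-13727851/131072
(2,2): OLD=166964703/2097152 → NEW=0, ERR=166964703/2097152
(2,3): OLD=4048298957/33554432 → NEW=0, ERR=4048298957/33554432
(2,4): OLD=72751322459/536870912 → NEW=255, ERR=-64150760101/536870912
(3,0): OLD=302624287/2097152 → NEW=255, ERR=-232149473/2097152
(3,1): OLD=797856899/16777216 → NEW=0, ERR=797856899/16777216
(3,2): OLD=98655991105/536870912 → NEW=255, ERR=-38246091455/536870912
(3,3): OLD=51654762621/1073741824 → NEW=0, ERR=51654762621/1073741824
(3,4): OLD=2168903643801/17179869184 → NEW=0, ERR=2168903643801/17179869184
(4,0): OLD=19951137377/268435456 → NEW=0, ERR=19951137377/268435456
(4,1): OLD=1048848273905/8589934592 → NEW=0, ERR=1048848273905/8589934592
(4,2): OLD=20773874611103/137438953472 → NEW=255, ERR=-14273058524257/137438953472
(4,3): OLD=111749768290609/2199023255552 → NEW=0, ERR=111749768290609/2199023255552
(4,4): OLD=6322338454130391/35184372088832 → NEW=255, ERR=-2649676428521769/35184372088832
(5,0): OLD=23793473892979/137438953472 → NEW=255, ERR=-11253459242381/137438953472
(5,1): OLD=125902703717545/1099511627776 → NEW=0, ERR=125902703717545/1099511627776
(5,2): OLD=5763331632555905/35184372088832 → NEW=255, ERR=-3208683250096255/35184372088832
(5,3): OLD=6385440563179479/140737488355328 → NEW=0, ERR=6385440563179479/140737488355328
(5,4): OLD=228540121538315245/2251799813685248 → NEW=0, ERR=228540121538315245/2251799813685248
(6,0): OLD=1546050857543667/17592186044416 → NEW=0, ERR=1546050857543667/17592186044416
(6,1): OLD=62496256535937645/562949953421312 → NEW=0, ERR=62496256535937645/562949953421312
(6,2): OLD=1447766513648023903/9007199254740992 → NEW=255, ERR=-849069296310929057/9007199254740992
(6,3): OLD=8685438370089406069/144115188075855872 → NEW=0, ERR=8685438370089406069/144115188075855872
(6,4): OLD=288043551209258920307/2305843009213693952 → NEW=0, ERR=288043551209258920307/2305843009213693952
Output grid:
  Row 0: ..#..  (4 black, running=4)
  Row 1: .#..#  (3 black, running=7)
  Row 2: .#..#  (3 black, running=10)
  Row 3: #.#..  (3 black, running=13)
  Row 4: ..#.#  (3 black, running=16)
  Row 5: #.#..  (3 black, running=19)
  Row 6: ..#..  (4 black, running=23)

Answer: 23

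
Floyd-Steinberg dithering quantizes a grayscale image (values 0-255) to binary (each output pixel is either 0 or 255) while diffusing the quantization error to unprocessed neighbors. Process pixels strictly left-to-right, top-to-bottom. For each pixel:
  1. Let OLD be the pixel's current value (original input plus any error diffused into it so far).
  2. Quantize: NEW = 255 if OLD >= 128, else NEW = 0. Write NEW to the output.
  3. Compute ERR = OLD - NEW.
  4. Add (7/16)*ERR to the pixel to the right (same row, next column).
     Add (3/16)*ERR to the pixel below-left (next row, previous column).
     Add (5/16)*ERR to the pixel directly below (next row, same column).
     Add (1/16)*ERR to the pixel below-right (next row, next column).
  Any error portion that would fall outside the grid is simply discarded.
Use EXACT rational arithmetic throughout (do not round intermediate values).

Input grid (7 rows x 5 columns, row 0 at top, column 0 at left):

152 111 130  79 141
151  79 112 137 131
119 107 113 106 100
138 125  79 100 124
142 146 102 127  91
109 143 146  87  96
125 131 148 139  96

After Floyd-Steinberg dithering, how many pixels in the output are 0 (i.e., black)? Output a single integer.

(0,0): OLD=152 → NEW=255, ERR=-103
(0,1): OLD=1055/16 → NEW=0, ERR=1055/16
(0,2): OLD=40665/256 → NEW=255, ERR=-24615/256
(0,3): OLD=151279/4096 → NEW=0, ERR=151279/4096
(0,4): OLD=10299529/65536 → NEW=255, ERR=-6412151/65536
(1,0): OLD=33581/256 → NEW=255, ERR=-31699/256
(1,1): OLD=42939/2048 → NEW=0, ERR=42939/2048
(1,2): OLD=6695895/65536 → NEW=0, ERR=6695895/65536
(1,3): OLD=44272651/262144 → NEW=255, ERR=-22574069/262144
(1,4): OLD=272874177/4194304 → NEW=0, ERR=272874177/4194304
(2,0): OLD=2760249/32768 → NEW=0, ERR=2760249/32768
(2,1): OLD=169684099/1048576 → NEW=255, ERR=-97702781/1048576
(2,2): OLD=1498673481/16777216 → NEW=0, ERR=1498673481/16777216
(2,3): OLD=36709809867/268435456 → NEW=255, ERR=-31741231413/268435456
(2,4): OLD=271511999693/4294967296 → NEW=0, ERR=271511999693/4294967296
(3,0): OLD=2463787305/16777216 → NEW=255, ERR=-1814402775/16777216
(3,1): OLD=9473329013/134217728 → NEW=0, ERR=9473329013/134217728
(3,2): OLD=471587294871/4294967296 → NEW=0, ERR=471587294871/4294967296
(3,3): OLD=1103994579359/8589934592 → NEW=255, ERR=-1086438741601/8589934592
(3,4): OLD=11136759631035/137438953472 → NEW=0, ERR=11136759631035/137438953472
(4,0): OLD=260786554055/2147483648 → NEW=0, ERR=260786554055/2147483648
(4,1): OLD=16150062776519/68719476736 → NEW=255, ERR=-1373403791161/68719476736
(4,2): OLD=119039157740937/1099511627776 → NEW=0, ERR=119039157740937/1099511627776
(4,3): OLD=2760169515834567/17592186044416 → NEW=255, ERR=-1725837925491513/17592186044416
(4,4): OLD=18435857023292657/281474976710656 → NEW=0, ERR=18435857023292657/281474976710656
(5,0): OLD=157452404702901/1099511627776 → NEW=255, ERR=-122923060379979/1099511627776
(5,1): OLD=1017994533648863/8796093022208 → NEW=0, ERR=1017994533648863/8796093022208
(5,2): OLD=59341297543103063/281474976710656 → NEW=255, ERR=-12434821518114217/281474976710656
(5,3): OLD=63120994591667609/1125899906842624 → NEW=0, ERR=63120994591667609/1125899906842624
(5,4): OLD=2429492732286340035/18014398509481984 → NEW=255, ERR=-2164178887631565885/18014398509481984
(6,0): OLD=15729247230163429/140737488355328 → NEW=0, ERR=15729247230163429/140737488355328
(6,1): OLD=904287369780023787/4503599627370496 → NEW=255, ERR=-244130535199452693/4503599627370496
(6,2): OLD=9239489586096257481/72057594037927936 → NEW=255, ERR=-9135196893575366199/72057594037927936
(6,3): OLD=87354968194441770979/1152921504606846976 → NEW=0, ERR=87354968194441770979/1152921504606846976
(6,4): OLD=1754470862856975900405/18446744073709551616 → NEW=0, ERR=1754470862856975900405/18446744073709551616
Output grid:
  Row 0: #.#.#  (2 black, running=2)
  Row 1: #..#.  (3 black, running=5)
  Row 2: .#.#.  (3 black, running=8)
  Row 3: #..#.  (3 black, running=11)
  Row 4: .#.#.  (3 black, running=14)
  Row 5: #.#.#  (2 black, running=16)
  Row 6: .##..  (3 black, running=19)

Answer: 19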